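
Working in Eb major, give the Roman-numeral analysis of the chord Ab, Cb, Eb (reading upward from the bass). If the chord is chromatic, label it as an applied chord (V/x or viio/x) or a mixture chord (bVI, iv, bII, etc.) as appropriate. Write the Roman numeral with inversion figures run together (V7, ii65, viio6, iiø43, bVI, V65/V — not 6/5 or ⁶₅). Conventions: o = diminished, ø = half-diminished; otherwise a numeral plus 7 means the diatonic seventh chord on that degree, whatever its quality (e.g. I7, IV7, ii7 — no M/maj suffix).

iv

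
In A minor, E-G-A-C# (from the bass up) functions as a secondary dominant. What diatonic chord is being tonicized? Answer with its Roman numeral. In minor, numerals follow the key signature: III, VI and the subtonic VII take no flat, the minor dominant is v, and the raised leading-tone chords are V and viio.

iv

The chord is a dominant seventh chord on A.
A dominant resolves down a perfect fifth: A → D. In A minor, D is scale degree 4, i.e. iv.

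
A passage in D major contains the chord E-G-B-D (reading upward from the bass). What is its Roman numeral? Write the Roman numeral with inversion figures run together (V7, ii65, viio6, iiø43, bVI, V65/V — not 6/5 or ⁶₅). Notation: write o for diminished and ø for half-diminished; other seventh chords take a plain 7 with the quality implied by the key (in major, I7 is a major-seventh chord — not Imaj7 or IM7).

ii7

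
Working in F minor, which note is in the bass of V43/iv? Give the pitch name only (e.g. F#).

C

The applied chord V43/iv is rooted on F: F-A-C-Eb.
The figure 43 means second inversion — the fifth is in the bass.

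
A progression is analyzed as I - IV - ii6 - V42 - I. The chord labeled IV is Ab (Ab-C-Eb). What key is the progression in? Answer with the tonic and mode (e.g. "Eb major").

Eb major

The anchor chord is a major triad on Ab, labeled IV.
If Ab is scale degree 4 and the mode makes that degree carry a major triad, the tonic is Eb and the mode is major.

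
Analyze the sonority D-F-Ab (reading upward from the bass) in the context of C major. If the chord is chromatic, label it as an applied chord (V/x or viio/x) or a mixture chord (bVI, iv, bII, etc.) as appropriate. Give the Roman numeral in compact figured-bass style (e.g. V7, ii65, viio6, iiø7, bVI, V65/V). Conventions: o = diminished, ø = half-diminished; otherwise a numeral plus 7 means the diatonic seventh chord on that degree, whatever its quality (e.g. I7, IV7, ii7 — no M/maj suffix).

iio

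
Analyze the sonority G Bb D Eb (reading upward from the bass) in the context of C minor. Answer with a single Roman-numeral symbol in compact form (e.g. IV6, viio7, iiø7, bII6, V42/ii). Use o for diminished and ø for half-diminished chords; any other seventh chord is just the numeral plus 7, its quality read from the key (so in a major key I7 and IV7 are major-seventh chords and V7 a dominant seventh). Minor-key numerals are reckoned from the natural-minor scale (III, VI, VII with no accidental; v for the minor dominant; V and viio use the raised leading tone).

The pitches Eb-G-Bb-D form a major seventh chord rooted on Eb.
In C minor, Eb is the mediant; the diatonic major seventh chord there is III7.
With G in the bass the chord is in first inversion, so the figured bass is 65.

III65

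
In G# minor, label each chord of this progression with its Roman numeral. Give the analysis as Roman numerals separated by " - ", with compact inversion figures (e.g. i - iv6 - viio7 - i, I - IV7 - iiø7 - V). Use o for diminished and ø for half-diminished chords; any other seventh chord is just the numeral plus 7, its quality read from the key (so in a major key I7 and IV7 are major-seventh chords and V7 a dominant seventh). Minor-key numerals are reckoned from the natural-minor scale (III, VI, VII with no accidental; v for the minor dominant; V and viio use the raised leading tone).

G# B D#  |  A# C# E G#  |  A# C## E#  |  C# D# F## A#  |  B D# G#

i - iiø7 - V/V - V42 - i6

G#-B-D#: minor triad on G# = scale degree 1 → i.
A#-C#-E-G# has root A#, degree 2 in G# minor, so iiø7.
A#-C##-E# is the secondary dominant of V (major triad on A#): V/V.
C#-D#-F##-A#: root D# is the dominant; dominant seventh chord there is V42.
B-D#-G#: minor triad on G# = scale degree 1 → i6.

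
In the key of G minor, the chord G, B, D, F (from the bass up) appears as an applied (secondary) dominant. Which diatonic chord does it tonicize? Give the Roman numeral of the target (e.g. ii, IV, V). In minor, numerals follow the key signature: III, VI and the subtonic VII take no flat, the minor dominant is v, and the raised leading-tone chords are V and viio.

The chord is a dominant seventh chord on G.
A dominant resolves down a perfect fifth: G → C. In G minor, C is scale degree 4, i.e. iv.

iv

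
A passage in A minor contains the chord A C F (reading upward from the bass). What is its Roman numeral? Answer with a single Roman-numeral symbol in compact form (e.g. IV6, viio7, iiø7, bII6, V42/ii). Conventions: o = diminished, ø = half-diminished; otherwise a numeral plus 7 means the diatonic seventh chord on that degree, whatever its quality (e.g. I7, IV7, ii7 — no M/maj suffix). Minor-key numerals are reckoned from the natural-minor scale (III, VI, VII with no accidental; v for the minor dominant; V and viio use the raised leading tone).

VI6

Stacked in thirds the chord is F-A-C: a major triad on F.
In A minor, F is the submediant; the diatonic major triad there is VI.
With A in the bass the chord is in first inversion, so the figured bass is 6.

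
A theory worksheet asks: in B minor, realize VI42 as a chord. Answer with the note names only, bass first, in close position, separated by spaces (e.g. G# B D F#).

F# G B D

The numeral's case and figure indicate a major seventh chord. In B minor its root, the submediant, is G.
Stacking thirds from G gives G-B-D-F#.
The figured bass 42 indicates third inversion, placing the seventh (F#) in the bass: F#-G-B-D.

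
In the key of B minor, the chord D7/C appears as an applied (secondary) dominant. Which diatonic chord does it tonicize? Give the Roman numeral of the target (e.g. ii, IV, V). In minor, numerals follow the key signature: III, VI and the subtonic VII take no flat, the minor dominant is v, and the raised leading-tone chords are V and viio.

VI

The chord is a dominant seventh chord on D.
A dominant resolves down a perfect fifth: D → G. In B minor, G is scale degree 6, i.e. VI.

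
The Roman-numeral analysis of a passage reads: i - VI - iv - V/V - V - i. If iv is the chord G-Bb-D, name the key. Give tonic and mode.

D minor

The chord Gm is a minor triad rooted on G; its label is iv.
Counting down 3 scale steps from G places the tonic on D; a minor triad on degree 4 is diatonic only in minor.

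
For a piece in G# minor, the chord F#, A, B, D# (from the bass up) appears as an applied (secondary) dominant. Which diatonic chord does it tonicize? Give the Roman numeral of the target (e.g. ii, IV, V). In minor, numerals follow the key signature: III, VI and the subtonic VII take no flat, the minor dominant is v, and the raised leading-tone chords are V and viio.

The chord is a dominant seventh chord on B.
A dominant resolves down a perfect fifth: B → E. In G# minor, E is scale degree 6, i.e. VI.

VI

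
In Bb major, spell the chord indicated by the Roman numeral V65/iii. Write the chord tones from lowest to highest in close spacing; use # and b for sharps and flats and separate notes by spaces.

C# E G A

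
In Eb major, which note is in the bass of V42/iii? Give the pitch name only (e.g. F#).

The applied chord V42/iii is rooted on D: D-F#-A-C.
The figure 42 means third inversion — the seventh is in the bass.

C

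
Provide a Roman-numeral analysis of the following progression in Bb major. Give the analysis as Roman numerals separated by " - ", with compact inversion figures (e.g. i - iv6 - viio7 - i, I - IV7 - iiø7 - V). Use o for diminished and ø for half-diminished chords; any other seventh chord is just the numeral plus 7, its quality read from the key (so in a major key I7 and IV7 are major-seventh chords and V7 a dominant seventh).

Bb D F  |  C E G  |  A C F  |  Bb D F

Bb-D-F: major triad on Bb = scale degree 1 → I.
C-E-G is the secondary dominant of V (major triad on C): V/V.
A-C-F has root F, degree 5 in Bb major, so V6.
Bb-D-F: root Bb is the tonic; major triad there is I.

I - V/V - V6 - I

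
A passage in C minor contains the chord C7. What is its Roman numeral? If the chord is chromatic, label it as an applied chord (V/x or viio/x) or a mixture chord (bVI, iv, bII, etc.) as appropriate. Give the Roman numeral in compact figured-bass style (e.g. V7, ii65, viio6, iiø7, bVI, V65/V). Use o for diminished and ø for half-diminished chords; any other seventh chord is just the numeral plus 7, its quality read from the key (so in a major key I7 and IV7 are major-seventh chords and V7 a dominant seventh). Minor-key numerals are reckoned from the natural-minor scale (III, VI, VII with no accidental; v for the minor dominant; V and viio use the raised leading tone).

The pitches C-E-G-Bb form a dominant seventh chord rooted on C.
C is not a diatonic chord root with this quality in C minor, but it lies a perfect fifth above F (iv), so the chord functions as an applied dominant of iv.

V7/iv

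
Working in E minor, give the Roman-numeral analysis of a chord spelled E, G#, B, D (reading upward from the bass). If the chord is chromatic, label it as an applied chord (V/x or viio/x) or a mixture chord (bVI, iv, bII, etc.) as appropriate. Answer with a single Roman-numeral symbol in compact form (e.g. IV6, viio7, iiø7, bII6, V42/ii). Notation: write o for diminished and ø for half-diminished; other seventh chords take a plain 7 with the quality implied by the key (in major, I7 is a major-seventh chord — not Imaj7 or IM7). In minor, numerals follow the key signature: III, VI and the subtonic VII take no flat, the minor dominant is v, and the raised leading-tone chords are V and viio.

Stacked in thirds the chord is E-G#-B-D: a dominant seventh chord on E.
E is not a diatonic chord root with this quality in E minor, but it lies a perfect fifth above A (iv), so the chord functions as an applied dominant of iv.

V7/iv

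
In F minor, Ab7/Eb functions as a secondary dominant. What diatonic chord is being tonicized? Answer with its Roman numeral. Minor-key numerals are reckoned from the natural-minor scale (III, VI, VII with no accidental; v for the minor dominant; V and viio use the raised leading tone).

VI

The chord is a dominant seventh chord on Ab.
A dominant resolves down a perfect fifth: Ab → Db. In F minor, Db is scale degree 6, i.e. VI.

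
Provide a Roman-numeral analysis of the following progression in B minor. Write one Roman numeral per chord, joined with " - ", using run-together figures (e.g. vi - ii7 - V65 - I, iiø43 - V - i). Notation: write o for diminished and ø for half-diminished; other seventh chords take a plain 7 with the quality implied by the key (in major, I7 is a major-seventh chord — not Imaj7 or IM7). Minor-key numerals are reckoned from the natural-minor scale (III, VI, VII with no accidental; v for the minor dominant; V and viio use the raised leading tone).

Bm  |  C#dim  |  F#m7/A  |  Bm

Bm: root B is the tonic; minor triad there is i.
C#dim: diminished triad on C# = scale degree 2 → iio.
F#m7/A: minor seventh chord on F# = scale degree 5 → v65.
Bm: root B is the tonic; minor triad there is i.

i - iio - v65 - i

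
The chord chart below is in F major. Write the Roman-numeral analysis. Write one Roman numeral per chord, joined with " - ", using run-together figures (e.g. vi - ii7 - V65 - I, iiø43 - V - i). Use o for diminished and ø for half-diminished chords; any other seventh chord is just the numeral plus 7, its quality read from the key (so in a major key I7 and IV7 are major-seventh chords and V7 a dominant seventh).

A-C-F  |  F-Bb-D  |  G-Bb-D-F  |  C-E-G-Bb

I6 - IV64 - ii7 - V7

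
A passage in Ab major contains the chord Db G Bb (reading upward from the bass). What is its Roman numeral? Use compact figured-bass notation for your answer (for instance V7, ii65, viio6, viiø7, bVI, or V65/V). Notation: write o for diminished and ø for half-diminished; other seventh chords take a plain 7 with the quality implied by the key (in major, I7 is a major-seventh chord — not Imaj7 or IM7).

viio64

Stacked in thirds the chord is G-Bb-Db: a diminished triad on G.
In Ab major, G is the leading tone; the diatonic diminished triad there is viio.
With Db in the bass the chord is in second inversion, so the figured bass is 64.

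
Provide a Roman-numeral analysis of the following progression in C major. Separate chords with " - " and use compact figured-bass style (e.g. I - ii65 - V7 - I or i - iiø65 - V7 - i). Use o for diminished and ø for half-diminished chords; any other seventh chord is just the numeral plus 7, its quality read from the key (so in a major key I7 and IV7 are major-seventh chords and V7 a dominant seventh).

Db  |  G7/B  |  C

Db: Db with this quality isn't in the key; a major triad on b2 is the Neapolitan chord, bII.
G7/B: dominant seventh chord on G = scale degree 5 → V65.
C: major triad on C = scale degree 1 → I.

bII - V65 - I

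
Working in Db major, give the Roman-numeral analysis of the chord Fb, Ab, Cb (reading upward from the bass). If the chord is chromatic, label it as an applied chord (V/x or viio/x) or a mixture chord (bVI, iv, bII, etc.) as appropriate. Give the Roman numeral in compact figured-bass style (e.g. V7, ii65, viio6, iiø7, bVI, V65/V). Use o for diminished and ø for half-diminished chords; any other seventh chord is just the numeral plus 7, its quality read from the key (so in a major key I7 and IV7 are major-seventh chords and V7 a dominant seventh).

bIII

The pitches Fb-Ab-Cb form a major triad rooted on Fb.
Fb is the lowered third degree of Db major (diatonic 3 would be F). This is a major triad on the lowered third degree, borrowed from the parallel minor.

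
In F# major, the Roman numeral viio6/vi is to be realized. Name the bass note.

The applied chord viio6/vi is rooted on C##: C##-E#-G#.
The figure 6 means first inversion — the third is in the bass.

E#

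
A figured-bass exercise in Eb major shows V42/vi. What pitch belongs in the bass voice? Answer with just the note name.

F

The applied chord V42/vi is rooted on G: G-B-D-F.
The figure 42 means third inversion — the seventh is in the bass.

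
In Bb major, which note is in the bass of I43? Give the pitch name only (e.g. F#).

I in Bb major has root Bb; the chord is Bb-D-F-A.
The figure 43 means second inversion — the fifth is in the bass.

F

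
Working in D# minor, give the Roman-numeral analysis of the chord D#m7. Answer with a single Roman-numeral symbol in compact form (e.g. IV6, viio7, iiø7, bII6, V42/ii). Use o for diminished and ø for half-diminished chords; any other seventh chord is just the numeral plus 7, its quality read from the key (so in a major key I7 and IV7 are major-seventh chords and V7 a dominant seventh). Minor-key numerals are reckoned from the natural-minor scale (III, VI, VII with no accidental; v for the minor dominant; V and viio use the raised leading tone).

The pitches D#-F#-A#-C# form a minor seventh chord rooted on D#.
In D# minor, D# is the tonic; the diatonic minor seventh chord there is i7.

i7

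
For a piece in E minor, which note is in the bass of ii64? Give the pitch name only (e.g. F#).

C#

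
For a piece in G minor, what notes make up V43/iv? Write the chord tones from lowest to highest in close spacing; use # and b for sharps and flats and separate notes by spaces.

D F G B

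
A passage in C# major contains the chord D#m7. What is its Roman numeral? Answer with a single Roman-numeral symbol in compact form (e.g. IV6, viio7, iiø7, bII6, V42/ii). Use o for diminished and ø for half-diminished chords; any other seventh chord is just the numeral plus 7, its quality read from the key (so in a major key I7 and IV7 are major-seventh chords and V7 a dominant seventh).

ii7

The pitches D#-F#-A#-C# form a minor seventh chord rooted on D#.
In C# major, D# is the supertonic; the diatonic minor seventh chord there is ii7.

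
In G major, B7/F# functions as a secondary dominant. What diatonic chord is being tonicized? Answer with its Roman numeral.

vi

The chord is a dominant seventh chord on B.
A dominant resolves down a perfect fifth: B → E. In G major, E is scale degree 6, i.e. vi.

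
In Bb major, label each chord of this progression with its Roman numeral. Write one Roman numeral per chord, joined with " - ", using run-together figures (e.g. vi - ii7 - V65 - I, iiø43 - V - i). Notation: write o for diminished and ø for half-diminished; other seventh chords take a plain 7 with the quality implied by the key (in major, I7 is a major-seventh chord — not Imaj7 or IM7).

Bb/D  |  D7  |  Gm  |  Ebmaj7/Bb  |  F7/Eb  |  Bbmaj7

I6 - V7/vi - vi - IV43 - V42 - I7

Bb/D has root Bb, degree 1 in Bb major, so I6.
D7: chromatic; D is V of vi, so V7/vi.
Gm has root G, degree 6 in Bb major, so vi.
Ebmaj7/Bb: root Eb is the subdominant; major seventh chord there is IV43.
F7/Eb has root F, degree 5 in Bb major, so V42.
Bbmaj7 has root Bb, degree 1 in Bb major, so I7.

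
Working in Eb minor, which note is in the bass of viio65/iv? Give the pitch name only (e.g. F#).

Bb

The applied chord viio65/iv is rooted on G: G-Bb-Db-Fb.
The figure 65 means first inversion — the third is in the bass.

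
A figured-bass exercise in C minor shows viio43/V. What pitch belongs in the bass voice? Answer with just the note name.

C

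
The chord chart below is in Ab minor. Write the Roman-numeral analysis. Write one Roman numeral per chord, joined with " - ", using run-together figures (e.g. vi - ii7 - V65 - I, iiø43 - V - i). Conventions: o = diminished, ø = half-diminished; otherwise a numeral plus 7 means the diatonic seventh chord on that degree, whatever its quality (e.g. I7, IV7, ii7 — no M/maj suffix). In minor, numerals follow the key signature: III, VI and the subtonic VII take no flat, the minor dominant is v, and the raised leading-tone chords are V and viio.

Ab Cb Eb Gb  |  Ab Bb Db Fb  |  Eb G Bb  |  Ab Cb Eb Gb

Ab-Cb-Eb-Gb has root Ab, degree 1 in Ab minor, so i7.
Ab-Bb-Db-Fb: half-diminished seventh chord on Bb = scale degree 2 → iiø42.
Eb-G-Bb: root Eb is the dominant; major triad there is V.
Ab-Cb-Eb-Gb: root Ab is the tonic; minor seventh chord there is i7.

i7 - iiø42 - V - i7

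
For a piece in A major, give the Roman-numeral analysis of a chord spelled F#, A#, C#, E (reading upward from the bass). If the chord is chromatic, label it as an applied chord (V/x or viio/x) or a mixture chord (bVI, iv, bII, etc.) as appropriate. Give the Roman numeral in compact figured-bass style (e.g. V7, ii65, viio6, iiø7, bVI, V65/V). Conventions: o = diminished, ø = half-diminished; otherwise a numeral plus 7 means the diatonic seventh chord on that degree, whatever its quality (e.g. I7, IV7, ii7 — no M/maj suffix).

V7/ii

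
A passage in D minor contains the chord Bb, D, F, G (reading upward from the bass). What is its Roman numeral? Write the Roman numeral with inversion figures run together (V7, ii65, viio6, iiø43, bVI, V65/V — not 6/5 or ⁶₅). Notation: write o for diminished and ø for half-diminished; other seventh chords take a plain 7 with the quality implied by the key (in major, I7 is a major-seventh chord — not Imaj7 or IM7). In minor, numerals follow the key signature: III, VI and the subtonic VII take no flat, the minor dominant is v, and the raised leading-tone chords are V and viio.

iv65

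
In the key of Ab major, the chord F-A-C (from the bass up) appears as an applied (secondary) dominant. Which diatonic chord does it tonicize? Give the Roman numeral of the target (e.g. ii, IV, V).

The chord is a major triad on F.
A dominant resolves down a perfect fifth: F → Bb. In Ab major, Bb is scale degree 2, i.e. ii.

ii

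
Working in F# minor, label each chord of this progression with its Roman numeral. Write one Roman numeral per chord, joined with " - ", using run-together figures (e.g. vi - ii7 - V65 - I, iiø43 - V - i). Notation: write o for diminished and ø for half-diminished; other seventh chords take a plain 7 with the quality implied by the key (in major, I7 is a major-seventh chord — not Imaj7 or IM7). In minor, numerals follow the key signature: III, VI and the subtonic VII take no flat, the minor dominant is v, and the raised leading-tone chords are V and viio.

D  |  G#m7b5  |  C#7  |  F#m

VI - iiø7 - V7 - i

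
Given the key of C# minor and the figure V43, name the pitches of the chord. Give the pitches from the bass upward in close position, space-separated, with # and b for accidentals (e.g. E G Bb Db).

D# F# G# B#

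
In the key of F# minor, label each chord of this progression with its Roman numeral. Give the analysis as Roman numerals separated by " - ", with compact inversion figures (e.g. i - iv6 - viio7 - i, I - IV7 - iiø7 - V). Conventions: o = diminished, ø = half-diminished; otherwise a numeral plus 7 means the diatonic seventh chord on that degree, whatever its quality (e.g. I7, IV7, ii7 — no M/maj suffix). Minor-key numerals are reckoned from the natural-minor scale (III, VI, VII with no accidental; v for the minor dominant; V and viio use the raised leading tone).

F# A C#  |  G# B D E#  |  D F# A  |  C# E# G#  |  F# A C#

F#-A-C#: root F# is the tonic; minor triad there is i.
G#-B-D-E#: fully diminished seventh chord on E# = scale degree 7 → viio65.
D-F#-A: root D is the submediant; major triad there is VI.
C#-E#-G#: root C# is the dominant; major triad there is V.
F#-A-C#: minor triad on F# = scale degree 1 → i.

i - viio65 - VI - V - i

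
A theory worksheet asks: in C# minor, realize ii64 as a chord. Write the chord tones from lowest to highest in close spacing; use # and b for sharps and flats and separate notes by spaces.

A# D# F#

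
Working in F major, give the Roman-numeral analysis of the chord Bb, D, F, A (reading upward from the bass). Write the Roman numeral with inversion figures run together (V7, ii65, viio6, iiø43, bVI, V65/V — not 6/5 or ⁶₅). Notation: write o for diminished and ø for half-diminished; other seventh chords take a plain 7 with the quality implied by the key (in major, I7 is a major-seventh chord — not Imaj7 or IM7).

IV7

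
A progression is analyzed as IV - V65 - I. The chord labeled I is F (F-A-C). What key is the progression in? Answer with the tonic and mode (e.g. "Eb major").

I is given as F-A-C — a major triad with root F.
If F is scale degree 1 and the mode makes that degree carry a major triad, the tonic is F and the mode is major.

F major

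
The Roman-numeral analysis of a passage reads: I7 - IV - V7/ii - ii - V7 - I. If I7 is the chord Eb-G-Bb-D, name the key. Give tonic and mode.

Eb major

The anchor chord is a major seventh chord on Eb, labeled I7.
If Eb is scale degree 1 and the mode makes that degree carry a major seventh chord, the tonic is Eb and the mode is major.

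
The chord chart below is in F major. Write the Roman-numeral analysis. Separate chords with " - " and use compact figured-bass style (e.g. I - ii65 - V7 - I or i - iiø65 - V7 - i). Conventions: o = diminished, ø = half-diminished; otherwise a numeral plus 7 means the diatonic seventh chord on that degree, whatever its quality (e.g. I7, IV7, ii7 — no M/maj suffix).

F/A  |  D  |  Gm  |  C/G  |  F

F/A: major triad on F = scale degree 1 → I6.
D: chromatic; D is V of ii, so V/ii.
Gm has root G, degree 2 in F major, so ii.
C/G has root C, degree 5 in F major, so V64.
F has root F, degree 1 in F major, so I.

I6 - V/ii - ii - V64 - I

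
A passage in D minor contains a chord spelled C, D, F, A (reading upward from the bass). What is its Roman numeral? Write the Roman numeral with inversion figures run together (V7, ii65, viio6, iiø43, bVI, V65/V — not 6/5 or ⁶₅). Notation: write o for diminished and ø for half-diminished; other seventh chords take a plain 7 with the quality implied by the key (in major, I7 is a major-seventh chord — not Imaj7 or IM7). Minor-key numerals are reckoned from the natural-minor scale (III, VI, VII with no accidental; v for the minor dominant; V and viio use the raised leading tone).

i42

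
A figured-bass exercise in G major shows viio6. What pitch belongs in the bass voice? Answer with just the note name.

viio in G major has root F#; the chord is F#-A-C.
The figure 6 means first inversion — the third is in the bass.

A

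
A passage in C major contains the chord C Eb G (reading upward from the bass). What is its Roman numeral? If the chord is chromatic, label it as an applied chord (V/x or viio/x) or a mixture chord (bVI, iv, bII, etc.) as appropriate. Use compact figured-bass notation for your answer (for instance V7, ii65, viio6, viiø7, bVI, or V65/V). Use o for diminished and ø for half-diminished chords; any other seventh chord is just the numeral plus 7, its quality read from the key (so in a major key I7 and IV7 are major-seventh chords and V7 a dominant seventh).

Stacked in thirds the chord is C-Eb-G: a minor triad on C.
C is the first degree of C major. This is the minor tonic, borrowed from the parallel minor.

i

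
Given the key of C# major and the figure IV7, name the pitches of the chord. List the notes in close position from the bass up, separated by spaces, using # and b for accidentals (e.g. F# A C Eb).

F# A# C# E#

In C# major, the subdominant is F#, and the diatonic chord built there is a major seventh chord.
That chord is spelled F#-A#-C#-E#.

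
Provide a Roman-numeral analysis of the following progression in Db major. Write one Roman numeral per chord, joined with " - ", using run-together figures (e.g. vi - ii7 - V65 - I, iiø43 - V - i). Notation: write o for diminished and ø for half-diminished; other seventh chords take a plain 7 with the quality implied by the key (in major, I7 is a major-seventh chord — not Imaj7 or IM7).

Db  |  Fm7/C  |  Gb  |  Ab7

Db: major triad on Db = scale degree 1 → I.
Fm7/C: root F is the mediant; minor seventh chord there is iii43.
Gb: major triad on Gb = scale degree 4 → IV.
Ab7: root Ab is the dominant; dominant seventh chord there is V7.

I - iii43 - IV - V7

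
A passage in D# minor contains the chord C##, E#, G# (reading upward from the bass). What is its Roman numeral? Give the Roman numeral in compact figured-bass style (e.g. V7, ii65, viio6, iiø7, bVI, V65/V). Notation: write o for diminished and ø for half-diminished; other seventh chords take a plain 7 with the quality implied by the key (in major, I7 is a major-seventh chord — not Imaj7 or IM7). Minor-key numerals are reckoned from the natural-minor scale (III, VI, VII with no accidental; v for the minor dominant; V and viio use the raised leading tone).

viio

Stacked in thirds the chord is C##-E#-G#: a diminished triad on C##.
C## is scale degree 7 in D# minor, and a diminished triad on that degree is written viio.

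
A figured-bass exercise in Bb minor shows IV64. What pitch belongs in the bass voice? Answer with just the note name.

IV in Bb minor has root Eb; the chord is Eb-G-Bb.
The figure 64 means second inversion — the fifth is in the bass.

Bb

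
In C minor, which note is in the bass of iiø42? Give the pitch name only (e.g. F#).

C

iiø in C minor has root D; the chord is D-F-Ab-C.
The figure 42 means third inversion — the seventh is in the bass.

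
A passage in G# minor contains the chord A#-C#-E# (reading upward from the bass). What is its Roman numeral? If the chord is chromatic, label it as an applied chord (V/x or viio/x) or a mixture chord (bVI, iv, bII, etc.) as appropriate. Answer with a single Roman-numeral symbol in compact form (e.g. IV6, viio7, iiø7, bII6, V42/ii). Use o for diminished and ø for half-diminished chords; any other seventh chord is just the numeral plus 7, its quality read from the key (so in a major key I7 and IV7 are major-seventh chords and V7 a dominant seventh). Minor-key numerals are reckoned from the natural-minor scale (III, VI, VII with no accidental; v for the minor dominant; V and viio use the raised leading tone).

ii

Stacked in thirds the chord is A#-C#-E#: a minor triad on A#.
A# is the second degree of G# minor. This is the minor supertonic, borrowed from the parallel major (the Dorian ii).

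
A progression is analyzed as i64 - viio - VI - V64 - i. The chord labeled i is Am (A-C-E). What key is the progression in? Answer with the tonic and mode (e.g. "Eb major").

A minor

i is given as A-C-E — a minor triad with root A.
If A is scale degree 1 and the mode makes that degree carry a minor triad, the tonic is A and the mode is minor.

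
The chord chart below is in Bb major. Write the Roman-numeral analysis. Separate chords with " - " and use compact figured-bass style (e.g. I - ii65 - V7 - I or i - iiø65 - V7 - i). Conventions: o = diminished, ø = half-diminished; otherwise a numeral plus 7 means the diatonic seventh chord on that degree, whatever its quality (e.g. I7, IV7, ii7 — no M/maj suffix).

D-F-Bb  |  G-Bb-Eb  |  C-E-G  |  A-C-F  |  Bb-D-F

D-F-Bb: major triad on Bb = scale degree 1 → I6.
G-Bb-Eb: major triad on Eb = scale degree 4 → IV6.
C-E-G: chromatic; C is V of V, so V/V.
A-C-F has root F, degree 5 in Bb major, so V6.
Bb-D-F: root Bb is the tonic; major triad there is I.

I6 - IV6 - V/V - V6 - I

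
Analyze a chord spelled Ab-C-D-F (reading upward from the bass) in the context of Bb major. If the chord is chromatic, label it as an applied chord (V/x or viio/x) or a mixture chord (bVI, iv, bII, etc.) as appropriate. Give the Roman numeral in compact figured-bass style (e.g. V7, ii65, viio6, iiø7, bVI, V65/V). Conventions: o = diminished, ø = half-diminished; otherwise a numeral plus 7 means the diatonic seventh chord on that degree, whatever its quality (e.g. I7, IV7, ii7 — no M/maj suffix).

Stacked in thirds the chord is D-F-Ab-C: a half-diminished seventh chord on D.
D sits a half step below Eb (IV in Bb major); a diminished chord there is the applied leading-tone chord of IV.
With Ab in the bass the chord is in second inversion, so the figured bass is 43.

viiø43/IV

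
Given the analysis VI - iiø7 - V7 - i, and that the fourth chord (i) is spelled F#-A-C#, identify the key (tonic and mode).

The anchor chord is a minor triad on F#, labeled i.
If F# is scale degree 1 and the mode makes that degree carry a minor triad, the tonic is F# and the mode is minor.

F# minor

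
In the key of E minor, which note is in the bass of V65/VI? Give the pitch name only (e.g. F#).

B

The applied chord V65/VI is rooted on G: G-B-D-F.
The figure 65 means first inversion — the third is in the bass.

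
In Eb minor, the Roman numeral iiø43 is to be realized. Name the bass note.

Cb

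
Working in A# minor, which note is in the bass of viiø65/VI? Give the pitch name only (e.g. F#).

The applied chord viiø65/VI is rooted on E#: E#-G#-B-D#.
The figure 65 means first inversion — the third is in the bass.

G#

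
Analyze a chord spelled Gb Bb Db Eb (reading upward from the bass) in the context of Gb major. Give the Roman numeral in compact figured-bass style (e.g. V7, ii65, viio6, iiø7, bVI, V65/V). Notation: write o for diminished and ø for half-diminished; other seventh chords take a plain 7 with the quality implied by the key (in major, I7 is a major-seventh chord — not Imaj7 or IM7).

Stacked in thirds the chord is Eb-Gb-Bb-Db: a minor seventh chord on Eb.
In Gb major, Eb is the submediant; the diatonic minor seventh chord there is vi7.
With Gb in the bass the chord is in first inversion, so the figured bass is 65.

vi65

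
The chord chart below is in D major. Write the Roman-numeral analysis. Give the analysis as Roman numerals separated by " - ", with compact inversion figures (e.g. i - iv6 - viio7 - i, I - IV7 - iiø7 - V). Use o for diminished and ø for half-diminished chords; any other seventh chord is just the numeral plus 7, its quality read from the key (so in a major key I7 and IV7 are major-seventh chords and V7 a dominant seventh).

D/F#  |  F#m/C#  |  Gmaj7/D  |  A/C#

D/F#: major triad on D = scale degree 1 → I6.
F#m/C# has root F#, degree 3 in D major, so iii64.
Gmaj7/D: root G is the subdominant; major seventh chord there is IV43.
A/C#: root A is the dominant; major triad there is V6.

I6 - iii64 - IV43 - V6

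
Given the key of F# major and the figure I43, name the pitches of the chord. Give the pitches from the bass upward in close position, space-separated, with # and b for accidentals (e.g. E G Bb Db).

C# E# F# A#

In F# major, the tonic is F#, and the diatonic chord built there is a major seventh chord.
That chord is spelled F#-A#-C#-E#.
With the 43 figure the chord is in second inversion; from the bass C# upward in close position it reads C#-E#-F#-A#.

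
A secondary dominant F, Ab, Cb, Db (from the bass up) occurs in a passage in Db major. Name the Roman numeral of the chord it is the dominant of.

IV

The chord is a dominant seventh chord on Db.
A dominant resolves down a perfect fifth: Db → Gb. In Db major, Gb is scale degree 4, i.e. IV.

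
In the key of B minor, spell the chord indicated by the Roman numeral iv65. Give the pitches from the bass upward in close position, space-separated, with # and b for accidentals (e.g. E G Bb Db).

In B minor, scale degree 4 is E, and the diatonic chord built there is a minor seventh chord.
Stacking thirds from E gives E-G-B-D.
With the 65 figure the chord is in first inversion; from the bass G upward in close position it reads G-B-D-E.

G B D E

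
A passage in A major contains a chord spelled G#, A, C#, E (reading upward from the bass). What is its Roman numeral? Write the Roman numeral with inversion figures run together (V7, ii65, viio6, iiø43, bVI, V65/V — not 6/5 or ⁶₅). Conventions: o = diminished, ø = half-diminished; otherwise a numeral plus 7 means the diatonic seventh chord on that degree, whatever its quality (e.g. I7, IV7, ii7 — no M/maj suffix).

The pitches A-C#-E-G# form a major seventh chord rooted on A.
A is scale degree 1 in A major, and a major seventh chord on that degree is written I7.
With G# in the bass the chord is in third inversion, so the figured bass is 42.

I42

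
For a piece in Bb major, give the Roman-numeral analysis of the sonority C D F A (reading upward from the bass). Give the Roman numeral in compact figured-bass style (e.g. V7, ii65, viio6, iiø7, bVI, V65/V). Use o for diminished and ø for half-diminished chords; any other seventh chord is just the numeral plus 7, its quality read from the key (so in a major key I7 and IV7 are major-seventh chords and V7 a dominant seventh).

The pitches D-F-A-C form a minor seventh chord rooted on D.
D is scale degree 3 in Bb major, and a minor seventh chord on that degree is written iii7.
With C in the bass the chord is in third inversion, so the figured bass is 42.

iii42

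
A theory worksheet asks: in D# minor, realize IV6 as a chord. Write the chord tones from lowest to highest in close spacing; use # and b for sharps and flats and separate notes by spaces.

IV6 is the major subdominant, borrowed from the parallel major. In D# minor that root is G#.
So the chord is G#-B#-D#.
With the 6 figure the chord is in first inversion; from the bass B# upward in close position it reads B#-D#-G#.

B# D# G#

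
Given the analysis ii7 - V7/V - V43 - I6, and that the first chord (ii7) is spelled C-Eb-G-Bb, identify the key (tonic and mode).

Bb major

ii7 is given as C-Eb-G-Bb — a minor seventh chord with root C.
ii7 on C implies C is the supertonic; that puts the tonic at Bb, and the lowercase numeral fits major mode.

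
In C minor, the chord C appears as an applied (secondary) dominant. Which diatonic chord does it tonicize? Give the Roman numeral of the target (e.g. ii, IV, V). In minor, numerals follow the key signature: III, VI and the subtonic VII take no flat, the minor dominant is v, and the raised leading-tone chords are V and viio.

iv

The chord is a major triad on C.
A dominant resolves down a perfect fifth: C → F. In C minor, F is scale degree 4, i.e. iv.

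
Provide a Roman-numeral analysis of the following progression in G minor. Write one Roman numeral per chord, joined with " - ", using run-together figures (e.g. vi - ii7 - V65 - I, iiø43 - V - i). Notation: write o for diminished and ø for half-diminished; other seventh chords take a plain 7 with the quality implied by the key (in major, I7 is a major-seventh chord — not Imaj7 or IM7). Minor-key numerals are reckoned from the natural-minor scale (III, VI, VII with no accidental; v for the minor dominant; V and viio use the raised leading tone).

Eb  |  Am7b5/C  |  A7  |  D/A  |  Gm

Eb has root Eb, degree 6 in G minor, so VI.
Am7b5/C: root A is the supertonic; half-diminished seventh chord there is iiø65.
A7: chromatic; A is V of V, so V7/V.
D/A has root D, degree 5 in G minor, so V64.
Gm: minor triad on G = scale degree 1 → i.

VI - iiø65 - V7/V - V64 - i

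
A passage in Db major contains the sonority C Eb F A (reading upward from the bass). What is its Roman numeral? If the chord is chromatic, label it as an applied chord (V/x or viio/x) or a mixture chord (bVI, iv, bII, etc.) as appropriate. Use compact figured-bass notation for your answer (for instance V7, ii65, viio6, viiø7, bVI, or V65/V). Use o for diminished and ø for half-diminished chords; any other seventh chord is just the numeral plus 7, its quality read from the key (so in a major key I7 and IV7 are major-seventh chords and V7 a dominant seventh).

The pitches F-A-C-Eb form a dominant seventh chord rooted on F.
F is not a diatonic chord root with this quality in Db major, but it lies a perfect fifth above Bb (vi), so the chord functions as an applied dominant of vi.
With C in the bass the chord is in second inversion, so the figured bass is 43.

V43/vi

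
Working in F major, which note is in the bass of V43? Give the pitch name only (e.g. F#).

G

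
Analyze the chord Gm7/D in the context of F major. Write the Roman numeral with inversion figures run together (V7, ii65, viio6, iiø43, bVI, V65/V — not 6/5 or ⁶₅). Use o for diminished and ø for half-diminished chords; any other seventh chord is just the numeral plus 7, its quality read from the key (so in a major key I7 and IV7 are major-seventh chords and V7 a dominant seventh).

ii43

Stacked in thirds the chord is G-Bb-D-F: a minor seventh chord on G.
In F major, G is the supertonic; the diatonic minor seventh chord there is ii7.
With D in the bass the chord is in second inversion, so the figured bass is 43.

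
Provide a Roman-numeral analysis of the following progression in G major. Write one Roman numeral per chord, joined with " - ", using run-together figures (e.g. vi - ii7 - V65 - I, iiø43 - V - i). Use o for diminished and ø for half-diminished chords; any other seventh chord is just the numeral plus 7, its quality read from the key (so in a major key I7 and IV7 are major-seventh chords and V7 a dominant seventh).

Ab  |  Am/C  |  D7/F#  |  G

bII - ii6 - V65 - I

Ab: Ab with this quality isn't in the key; a major triad on b2 is the Neapolitan chord, bII.
Am/C: root A is the supertonic; minor triad there is ii6.
D7/F#: root D is the dominant; dominant seventh chord there is V65.
G has root G, degree 1 in G major, so I.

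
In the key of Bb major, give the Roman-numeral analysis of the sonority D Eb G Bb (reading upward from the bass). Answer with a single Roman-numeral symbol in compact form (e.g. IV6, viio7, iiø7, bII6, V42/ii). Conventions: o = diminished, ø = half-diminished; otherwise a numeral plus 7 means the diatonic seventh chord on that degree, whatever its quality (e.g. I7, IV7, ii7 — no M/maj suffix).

IV42

The pitches Eb-G-Bb-D form a major seventh chord rooted on Eb.
In Bb major, Eb is the subdominant; the diatonic major seventh chord there is IV7.
With D in the bass the chord is in third inversion, so the figured bass is 42.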